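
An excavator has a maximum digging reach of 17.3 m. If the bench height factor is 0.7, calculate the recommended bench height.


Bench height = reach * factor
= 17.3 * 0.7
= 12.11 m

12.11 m


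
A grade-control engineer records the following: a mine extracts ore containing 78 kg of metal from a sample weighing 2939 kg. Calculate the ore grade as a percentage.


Ore grade = (metal mass / ore mass) * 100
= (78 / 2939) * 100
= 0.02653963933 * 100
= 2.654%

2.654%


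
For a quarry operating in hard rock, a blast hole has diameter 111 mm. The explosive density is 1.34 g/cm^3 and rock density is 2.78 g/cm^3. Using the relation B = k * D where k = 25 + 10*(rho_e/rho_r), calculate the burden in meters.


First, compute k:
rho_e / rho_r = 1.34 / 2.78 = 0.4820143885
k = 25 + 10 * 0.4820143885 = 29.82014388
Then, compute burden:
B = k * D / 1000 = 29.82014388 * 111 / 1000
= 3310.035971 / 1000
= 3.31 m

3.31 m


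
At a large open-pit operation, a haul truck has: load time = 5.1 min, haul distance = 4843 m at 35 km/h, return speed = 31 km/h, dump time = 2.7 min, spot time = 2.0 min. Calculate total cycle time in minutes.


Convert haul speed to m/min: 35 * 1000/60 = 583.3333333 m/min
Haul time = 4843 / 583.3333333 = 8.302285714 min
Convert return speed to m/min: 31 * 1000/60 = 516.6666667 m/min
Return time = 4843 / 516.6666667 = 9.373548387 min
Total cycle time:
= 5.1 + 8.302285714 + 2.7 + 9.373548387 + 2.0
= 27.4758 min

27.4758 min


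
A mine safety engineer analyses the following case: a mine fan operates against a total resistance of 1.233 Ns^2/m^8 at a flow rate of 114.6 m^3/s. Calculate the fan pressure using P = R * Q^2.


16193.1863 Pa

Compute Q^2:
Q^2 = 114.6^2 = 13133.16
Compute pressure:
P = R * Q^2 = 1.233 * 13133.16
= 16193.1863 Pa


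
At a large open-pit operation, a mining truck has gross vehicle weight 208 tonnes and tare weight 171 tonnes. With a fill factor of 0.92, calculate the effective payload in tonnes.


34.04 tonnes

Maximum payload = gross - tare
= 208 - 171 = 37 tonnes
Effective payload = max payload * fill factor
= 37 * 0.92
= 34.04 tonnes


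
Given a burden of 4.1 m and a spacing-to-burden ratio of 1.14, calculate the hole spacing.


4.674 m

Spacing = burden * ratio
= 4.1 * 1.14
= 4.674 m


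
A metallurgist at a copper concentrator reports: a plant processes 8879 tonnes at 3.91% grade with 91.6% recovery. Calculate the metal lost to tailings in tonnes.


Total metal in feed:
= 8879 * 3.91 / 100 = 347.1689 tonnes
Metal recovered:
= 347.1689 * 91.6 / 100 = 318.0067124 tonnes
Metal lost to tailings:
= 347.1689 - 318.0067124
= 29.1622 tonnes

29.1622 tonnes


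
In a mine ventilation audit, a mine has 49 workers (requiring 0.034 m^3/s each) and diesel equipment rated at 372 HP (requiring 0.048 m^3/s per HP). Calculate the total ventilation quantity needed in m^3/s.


19.522 m^3/s

Airflow for workers:
Q_people = 49 * 0.034 = 1.666 m^3/s
Airflow for diesel equipment:
Q_diesel = 372 * 0.048 = 17.856 m^3/s
Total ventilation:
Q_total = 1.666 + 17.856
= 19.522 m^3/s


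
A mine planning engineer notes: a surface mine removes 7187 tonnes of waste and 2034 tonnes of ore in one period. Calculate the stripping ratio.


Stripping ratio = waste tonnage / ore tonnage
= 7187 / 2034
= 3.5334

3.5334


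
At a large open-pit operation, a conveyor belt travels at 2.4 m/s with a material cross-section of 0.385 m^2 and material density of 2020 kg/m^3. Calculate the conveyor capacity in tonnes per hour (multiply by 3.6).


6719.328 t/h

Volumetric flow = speed * area
= 2.4 * 0.385 = 0.924 m^3/s
Mass flow = volumetric * density
= 0.924 * 2020 = 1866.48 kg/s
Convert to t/h: multiply by 3.6
Capacity = 1866.48 * 3.6
= 6719.328 t/h


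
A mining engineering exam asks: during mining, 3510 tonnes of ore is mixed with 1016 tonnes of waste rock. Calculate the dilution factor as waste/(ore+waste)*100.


Total material = ore + waste
= 3510 + 1016 = 4526 tonnes
Dilution = waste / total * 100
= 1016 / 4526 * 100
= 0.2244807777 * 100
= 22.4481%

22.4481%


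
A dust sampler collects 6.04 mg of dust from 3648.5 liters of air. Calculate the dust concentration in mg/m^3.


1.6555 mg/m^3

Convert liters to m^3: 1 m^3 = 1000 L
Concentration = mass / volume * 1000
= 6.04 / 3648.5 * 1000
= 0.001655474853 * 1000
= 1.6555 mg/m^3


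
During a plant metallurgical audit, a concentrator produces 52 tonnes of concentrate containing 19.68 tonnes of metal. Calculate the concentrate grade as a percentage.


Grade = (metal in concentrate / concentrate mass) * 100
= (19.68 / 52) * 100
= 0.3784615385 * 100
= 37.8462%

37.8462%


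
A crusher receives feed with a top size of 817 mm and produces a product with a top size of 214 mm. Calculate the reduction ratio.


3.8178

Reduction ratio = feed size / product size
= 817 / 214
= 3.8178


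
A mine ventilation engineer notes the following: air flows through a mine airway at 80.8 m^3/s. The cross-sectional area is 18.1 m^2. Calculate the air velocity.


Velocity = flow rate / cross-sectional area
= 80.8 / 18.1
= 4.4641 m/s

4.4641 m/s


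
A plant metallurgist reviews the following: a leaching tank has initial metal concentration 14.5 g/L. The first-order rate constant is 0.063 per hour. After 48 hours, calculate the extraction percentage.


Compute the exponent:
-k * t = -0.063 * 48 = -3.024
Remaining concentration:
C = 14.5 * exp(-3.024)
= 14.5 * 0.04860640338
= 0.704792849 g/L
Extracted = 14.5 - 0.704792849 = 13.79520715 g/L
Extraction % = 13.79520715 / 14.5 * 100
= 95.1394%

95.1394%


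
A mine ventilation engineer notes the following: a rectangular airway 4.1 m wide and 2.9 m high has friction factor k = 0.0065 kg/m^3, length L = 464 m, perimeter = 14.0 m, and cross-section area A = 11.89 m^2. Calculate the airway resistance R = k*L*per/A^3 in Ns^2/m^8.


Compute the numerator:
k * L * per = 0.0065 * 464 * 14.0
= 42.224
Compute the denominator:
A^3 = 11.89^3 = 1680.914269
Resistance:
R = 42.224 / 1680.914269
= 0.0251 Ns^2/m^8

0.0251 Ns^2/m^8


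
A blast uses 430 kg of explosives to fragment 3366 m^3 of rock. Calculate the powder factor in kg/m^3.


0.1277 kg/m^3

Powder factor = explosive mass / rock volume
= 430 / 3366
= 0.1277 kg/m^3


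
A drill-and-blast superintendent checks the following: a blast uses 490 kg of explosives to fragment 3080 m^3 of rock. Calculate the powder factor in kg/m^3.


0.1591 kg/m^3

Powder factor = explosive mass / rock volume
= 490 / 3080
= 0.1591 kg/m^3


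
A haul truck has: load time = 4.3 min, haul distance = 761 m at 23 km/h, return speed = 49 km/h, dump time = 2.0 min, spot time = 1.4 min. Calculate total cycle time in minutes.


10.6171 min

Convert haul speed to m/min: 23 * 1000/60 = 383.3333333 m/min
Haul time = 761 / 383.3333333 = 1.985217391 min
Convert return speed to m/min: 49 * 1000/60 = 816.6666667 m/min
Return time = 761 / 816.6666667 = 0.9318367347 min
Total cycle time:
= 4.3 + 1.985217391 + 2.0 + 0.9318367347 + 1.4
= 10.6171 min


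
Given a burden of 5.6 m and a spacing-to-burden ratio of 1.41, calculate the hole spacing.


Spacing = burden * ratio
= 5.6 * 1.41
= 7.896 m

7.896 m


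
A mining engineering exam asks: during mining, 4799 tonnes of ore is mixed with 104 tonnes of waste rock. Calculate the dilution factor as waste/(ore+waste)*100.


2.1212%

Total material = ore + waste
= 4799 + 104 = 4903 tonnes
Dilution = waste / total * 100
= 104 / 4903 * 100
= 0.02121150316 * 100
= 2.1212%


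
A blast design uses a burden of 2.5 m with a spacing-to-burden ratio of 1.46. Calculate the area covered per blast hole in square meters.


First, find the spacing:
Spacing = burden * ratio = 2.5 * 1.46
= 3.65 m
Then, calculate the area:
Area = burden * spacing = 2.5 * 3.65
= 9.125 m^2

9.125 m^2


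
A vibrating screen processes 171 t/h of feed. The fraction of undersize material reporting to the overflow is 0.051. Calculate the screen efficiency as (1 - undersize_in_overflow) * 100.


94.9%

Screen efficiency = (1 - fraction of undersize in overflow) * 100
= (1 - 0.051) * 100
= 0.949 * 100
= 94.9%


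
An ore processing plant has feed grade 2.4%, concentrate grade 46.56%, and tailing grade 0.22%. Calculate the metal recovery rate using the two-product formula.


Using the two-product formula:
R = 100 * c * (f - t) / (f * (c - t))
Numerator = 100 * 46.56 * (2.4 - 0.22)
= 100 * 46.56 * 2.18
= 10150.08
Denominator = 2.4 * (46.56 - 0.22)
= 2.4 * 46.34
= 111.216
R = 10150.08 / 111.216
= 91.2646%

91.2646%


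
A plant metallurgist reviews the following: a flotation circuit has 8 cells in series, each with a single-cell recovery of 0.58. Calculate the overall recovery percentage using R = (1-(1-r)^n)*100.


Complement of single-cell recovery:
1 - r = 1 - 0.58 = 0.42
Raise to power n:
(1 - r)^8 = 0.42^8 = 0.0009682651996
Overall recovery:
R = (1 - 0.0009682651996) * 100
= 99.9032%

99.9032%


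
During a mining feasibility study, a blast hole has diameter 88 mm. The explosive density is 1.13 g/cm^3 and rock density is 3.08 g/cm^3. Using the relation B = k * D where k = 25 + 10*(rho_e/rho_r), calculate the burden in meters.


First, compute k:
rho_e / rho_r = 1.13 / 3.08 = 0.3668831169
k = 25 + 10 * 0.3668831169 = 28.66883117
Then, compute burden:
B = k * D / 1000 = 28.66883117 * 88 / 1000
= 2522.857143 / 1000
= 2.5229 m

2.5229 m


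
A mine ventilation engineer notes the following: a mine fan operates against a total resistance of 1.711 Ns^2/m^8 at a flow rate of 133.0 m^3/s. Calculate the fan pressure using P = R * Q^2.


Compute Q^2:
Q^2 = 133.0^2 = 17689.0
Compute pressure:
P = R * Q^2 = 1.711 * 17689.0
= 30265.879 Pa

30265.879 Pa


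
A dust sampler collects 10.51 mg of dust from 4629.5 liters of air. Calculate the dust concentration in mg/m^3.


2.2702 mg/m^3

Convert liters to m^3: 1 m^3 = 1000 L
Concentration = mass / volume * 1000
= 10.51 / 4629.5 * 1000
= 0.002270223566 * 1000
= 2.2702 mg/m^3


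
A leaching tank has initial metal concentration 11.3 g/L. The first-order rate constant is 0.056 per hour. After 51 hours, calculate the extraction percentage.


94.2502%

Compute the exponent:
-k * t = -0.056 * 51 = -2.856
Remaining concentration:
C = 11.3 * exp(-2.856)
= 11.3 * 0.05749829407
= 0.649730723 g/L
Extracted = 11.3 - 0.649730723 = 10.65026928 g/L
Extraction % = 10.65026928 / 11.3 * 100
= 94.2502%


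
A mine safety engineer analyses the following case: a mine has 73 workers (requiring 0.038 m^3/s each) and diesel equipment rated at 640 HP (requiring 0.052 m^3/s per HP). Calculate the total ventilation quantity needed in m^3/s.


36.054 m^3/s

Airflow for workers:
Q_people = 73 * 0.038 = 2.774 m^3/s
Airflow for diesel equipment:
Q_diesel = 640 * 0.052 = 33.28 m^3/s
Total ventilation:
Q_total = 2.774 + 33.28
= 36.054 m^3/s


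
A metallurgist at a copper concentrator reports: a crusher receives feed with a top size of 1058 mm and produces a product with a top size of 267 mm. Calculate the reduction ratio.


Reduction ratio = feed size / product size
= 1058 / 267
= 3.9625

3.9625


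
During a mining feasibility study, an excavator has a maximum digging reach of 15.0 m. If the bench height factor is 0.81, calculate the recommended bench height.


Bench height = reach * factor
= 15.0 * 0.81
= 12.15 m

12.15 m


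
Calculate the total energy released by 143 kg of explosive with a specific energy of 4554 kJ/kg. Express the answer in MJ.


651.222 MJ

Energy = mass * specific_energy / 1000
= 143 * 4554 / 1000
= 651222 / 1000
= 651.222 MJ


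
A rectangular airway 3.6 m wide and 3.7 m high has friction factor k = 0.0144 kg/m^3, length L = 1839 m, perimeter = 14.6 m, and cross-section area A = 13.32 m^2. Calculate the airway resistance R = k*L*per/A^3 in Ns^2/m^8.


0.1636 Ns^2/m^8

Compute the numerator:
k * L * per = 0.0144 * 1839 * 14.6
= 386.63136
Compute the denominator:
A^3 = 13.32^3 = 2363.266368
Resistance:
R = 386.63136 / 2363.266368
= 0.1636 Ns^2/m^8


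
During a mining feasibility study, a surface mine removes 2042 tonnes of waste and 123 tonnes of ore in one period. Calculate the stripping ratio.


Stripping ratio = waste tonnage / ore tonnage
= 2042 / 123
= 16.6016

16.6016


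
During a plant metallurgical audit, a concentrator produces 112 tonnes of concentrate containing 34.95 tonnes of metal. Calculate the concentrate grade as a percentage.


Grade = (metal in concentrate / concentrate mass) * 100
= (34.95 / 112) * 100
= 0.3120535714 * 100
= 31.2054%

31.2054%


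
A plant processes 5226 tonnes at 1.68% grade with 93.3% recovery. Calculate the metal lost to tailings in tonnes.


5.8824 tonnes

Total metal in feed:
= 5226 * 1.68 / 100 = 87.7968 tonnes
Metal recovered:
= 87.7968 * 93.3 / 100 = 81.9144144 tonnes
Metal lost to tailings:
= 87.7968 - 81.9144144
= 5.8824 tonnes


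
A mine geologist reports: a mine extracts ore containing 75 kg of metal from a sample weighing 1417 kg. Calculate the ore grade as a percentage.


5.2929%

Ore grade = (metal mass / ore mass) * 100
= (75 / 1417) * 100
= 0.05292872265 * 100
= 5.2929%


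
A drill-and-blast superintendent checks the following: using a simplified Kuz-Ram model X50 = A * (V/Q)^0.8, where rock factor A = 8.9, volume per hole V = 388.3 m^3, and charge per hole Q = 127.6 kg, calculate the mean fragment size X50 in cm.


Compute V/Q:
V/Q = 388.3 / 127.6 = 3.043103448
Raise to the power 0.8:
(V/Q)^0.8 = 3.043103448^0.8 = 2.435865884
Multiply by A:
X50 = 8.9 * 2.435865884
= 21.6792 cm

21.6792 cm


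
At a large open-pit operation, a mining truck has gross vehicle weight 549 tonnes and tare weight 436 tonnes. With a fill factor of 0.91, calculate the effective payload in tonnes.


102.83 tonnes

Maximum payload = gross - tare
= 549 - 436 = 113 tonnes
Effective payload = max payload * fill factor
= 113 * 0.91
= 102.83 tonnes


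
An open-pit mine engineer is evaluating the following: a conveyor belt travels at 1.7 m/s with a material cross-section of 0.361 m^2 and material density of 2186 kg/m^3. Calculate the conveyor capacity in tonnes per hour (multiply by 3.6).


4829.5735 t/h

Volumetric flow = speed * area
= 1.7 * 0.361 = 0.6137 m^3/s
Mass flow = volumetric * density
= 0.6137 * 2186 = 1341.5482 kg/s
Convert to t/h: multiply by 3.6
Capacity = 1341.5482 * 3.6
= 4829.5735 t/h


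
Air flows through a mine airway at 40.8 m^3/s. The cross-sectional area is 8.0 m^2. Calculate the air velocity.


Velocity = flow rate / cross-sectional area
= 40.8 / 8.0
= 5.1 m/s

5.1 m/s


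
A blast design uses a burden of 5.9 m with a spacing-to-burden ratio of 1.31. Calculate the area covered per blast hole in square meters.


45.6011 m^2

First, find the spacing:
Spacing = burden * ratio = 5.9 * 1.31
= 7.729 m
Then, calculate the area:
Area = burden * spacing = 5.9 * 7.729
= 45.6011 m^2


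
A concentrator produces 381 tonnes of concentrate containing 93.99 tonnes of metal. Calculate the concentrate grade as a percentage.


24.6693%

Grade = (metal in concentrate / concentrate mass) * 100
= (93.99 / 381) * 100
= 0.2466929134 * 100
= 24.6693%


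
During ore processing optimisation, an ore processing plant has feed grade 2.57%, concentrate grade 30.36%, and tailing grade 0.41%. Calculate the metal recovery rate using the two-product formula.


Using the two-product formula:
R = 100 * c * (f - t) / (f * (c - t))
Numerator = 100 * 30.36 * (2.57 - 0.41)
= 100 * 30.36 * 2.16
= 6557.76
Denominator = 2.57 * (30.36 - 0.41)
= 2.57 * 29.95
= 76.9715
R = 6557.76 / 76.9715
= 85.1972%

85.1972%


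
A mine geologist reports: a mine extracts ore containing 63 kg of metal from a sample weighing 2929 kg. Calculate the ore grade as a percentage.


2.1509%

Ore grade = (metal mass / ore mass) * 100
= (63 / 2929) * 100
= 0.02150904746 * 100
= 2.1509%


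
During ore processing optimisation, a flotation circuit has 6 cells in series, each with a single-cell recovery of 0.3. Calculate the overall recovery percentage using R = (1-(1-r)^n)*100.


88.2351%

Complement of single-cell recovery:
1 - r = 1 - 0.3 = 0.7
Raise to power n:
(1 - r)^6 = 0.7^6 = 0.117649
Overall recovery:
R = (1 - 0.117649) * 100
= 88.2351%


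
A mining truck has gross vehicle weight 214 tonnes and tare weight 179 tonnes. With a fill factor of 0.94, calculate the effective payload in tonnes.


32.9 tonnes

Maximum payload = gross - tare
= 214 - 179 = 35 tonnes
Effective payload = max payload * fill factor
= 35 * 0.94
= 32.9 tonnes


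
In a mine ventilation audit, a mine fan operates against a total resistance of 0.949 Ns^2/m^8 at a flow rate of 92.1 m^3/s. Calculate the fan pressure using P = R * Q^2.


Compute Q^2:
Q^2 = 92.1^2 = 8482.41
Compute pressure:
P = R * Q^2 = 0.949 * 8482.41
= 8049.8071 Pa

8049.8071 Pa


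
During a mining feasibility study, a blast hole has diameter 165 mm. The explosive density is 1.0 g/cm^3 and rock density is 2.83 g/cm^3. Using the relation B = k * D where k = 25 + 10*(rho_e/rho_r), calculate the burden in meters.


First, compute k:
rho_e / rho_r = 1.0 / 2.83 = 0.3533568905
k = 25 + 10 * 0.3533568905 = 28.5335689
Then, compute burden:
B = k * D / 1000 = 28.5335689 * 165 / 1000
= 4708.038869 / 1000
= 4.708 m

4.708 m


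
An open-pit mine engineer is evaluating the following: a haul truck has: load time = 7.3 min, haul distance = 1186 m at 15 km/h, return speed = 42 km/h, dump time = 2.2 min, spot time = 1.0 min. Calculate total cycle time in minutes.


Convert haul speed to m/min: 15 * 1000/60 = 250 m/min
Haul time = 1186 / 250 = 4.744 min
Convert return speed to m/min: 42 * 1000/60 = 700 m/min
Return time = 1186 / 700 = 1.694285714 min
Total cycle time:
= 7.3 + 4.744 + 2.2 + 1.694285714 + 1.0
= 16.9383 min

16.9383 min


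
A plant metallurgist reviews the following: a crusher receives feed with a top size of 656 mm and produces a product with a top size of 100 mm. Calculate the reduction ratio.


Reduction ratio = feed size / product size
= 656 / 100
= 6.56

6.56


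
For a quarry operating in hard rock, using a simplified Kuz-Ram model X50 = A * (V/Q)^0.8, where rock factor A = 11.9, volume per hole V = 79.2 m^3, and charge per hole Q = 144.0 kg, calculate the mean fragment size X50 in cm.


7.3763 cm

Compute V/Q:
V/Q = 79.2 / 144.0 = 0.55
Raise to the power 0.8:
(V/Q)^0.8 = 0.55^0.8 = 0.6198550612
Multiply by A:
X50 = 11.9 * 0.6198550612
= 7.3763 cm


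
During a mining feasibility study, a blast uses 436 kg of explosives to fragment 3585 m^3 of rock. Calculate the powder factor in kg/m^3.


Powder factor = explosive mass / rock volume
= 436 / 3585
= 0.1216 kg/m^3

0.1216 kg/m^3


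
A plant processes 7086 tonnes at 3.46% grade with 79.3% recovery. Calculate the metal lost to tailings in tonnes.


Total metal in feed:
= 7086 * 3.46 / 100 = 245.1756 tonnes
Metal recovered:
= 245.1756 * 79.3 / 100 = 194.4242508 tonnes
Metal lost to tailings:
= 245.1756 - 194.4242508
= 50.7513 tonnes

50.7513 tonnes


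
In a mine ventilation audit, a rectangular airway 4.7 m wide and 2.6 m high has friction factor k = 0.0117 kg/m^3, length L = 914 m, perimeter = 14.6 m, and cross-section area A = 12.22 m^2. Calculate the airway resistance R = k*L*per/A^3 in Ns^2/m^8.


Compute the numerator:
k * L * per = 0.0117 * 914 * 14.6
= 156.12948
Compute the denominator:
A^3 = 12.22^3 = 1824.793048
Resistance:
R = 156.12948 / 1824.793048
= 0.0856 Ns^2/m^8

0.0856 Ns^2/m^8


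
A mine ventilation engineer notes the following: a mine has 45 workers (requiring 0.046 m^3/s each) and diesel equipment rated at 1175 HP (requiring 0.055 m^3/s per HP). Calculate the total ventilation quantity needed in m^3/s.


Airflow for workers:
Q_people = 45 * 0.046 = 2.07 m^3/s
Airflow for diesel equipment:
Q_diesel = 1175 * 0.055 = 64.625 m^3/s
Total ventilation:
Q_total = 2.07 + 64.625
= 66.695 m^3/s

66.695 m^3/s


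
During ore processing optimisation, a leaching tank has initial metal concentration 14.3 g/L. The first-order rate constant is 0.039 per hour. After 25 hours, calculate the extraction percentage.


62.2808%

Compute the exponent:
-k * t = -0.039 * 25 = -0.975
Remaining concentration:
C = 14.3 * exp(-0.975)
= 14.3 * 0.3771923536
= 5.393850656 g/L
Extracted = 14.3 - 5.393850656 = 8.906149344 g/L
Extraction % = 8.906149344 / 14.3 * 100
= 62.2808%


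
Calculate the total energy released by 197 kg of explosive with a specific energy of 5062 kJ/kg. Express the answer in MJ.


997.214 MJ

Energy = mass * specific_energy / 1000
= 197 * 5062 / 1000
= 997214 / 1000
= 997.214 MJ


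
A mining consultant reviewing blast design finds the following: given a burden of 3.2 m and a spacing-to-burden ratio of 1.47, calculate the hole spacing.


Spacing = burden * ratio
= 3.2 * 1.47
= 4.704 m

4.704 m


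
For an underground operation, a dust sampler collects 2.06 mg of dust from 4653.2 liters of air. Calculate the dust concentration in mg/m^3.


Convert liters to m^3: 1 m^3 = 1000 L
Concentration = mass / volume * 1000
= 2.06 / 4653.2 * 1000
= 0.0004427060947 * 1000
= 0.4427 mg/m^3

0.4427 mg/m^3


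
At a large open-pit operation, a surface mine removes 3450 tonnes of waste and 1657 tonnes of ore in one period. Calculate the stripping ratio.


Stripping ratio = waste tonnage / ore tonnage
= 3450 / 1657
= 2.0821

2.0821


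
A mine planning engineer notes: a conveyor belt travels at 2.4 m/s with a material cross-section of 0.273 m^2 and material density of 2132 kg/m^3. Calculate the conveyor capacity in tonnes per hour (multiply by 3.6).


5028.791 t/h

Volumetric flow = speed * area
= 2.4 * 0.273 = 0.6552 m^3/s
Mass flow = volumetric * density
= 0.6552 * 2132 = 1396.8864 kg/s
Convert to t/h: multiply by 3.6
Capacity = 1396.8864 * 3.6
= 5028.791 t/h


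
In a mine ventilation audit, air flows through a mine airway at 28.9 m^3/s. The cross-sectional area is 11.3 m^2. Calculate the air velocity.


2.5575 m/s

Velocity = flow rate / cross-sectional area
= 28.9 / 11.3
= 2.5575 m/s


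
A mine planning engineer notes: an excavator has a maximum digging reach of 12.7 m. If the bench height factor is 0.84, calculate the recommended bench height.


10.668 m

Bench height = reach * factor
= 12.7 * 0.84
= 10.668 m


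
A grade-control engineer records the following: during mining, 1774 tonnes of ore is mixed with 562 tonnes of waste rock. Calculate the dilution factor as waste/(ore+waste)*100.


Total material = ore + waste
= 1774 + 562 = 2336 tonnes
Dilution = waste / total * 100
= 562 / 2336 * 100
= 0.2405821918 * 100
= 24.0582%

24.0582%


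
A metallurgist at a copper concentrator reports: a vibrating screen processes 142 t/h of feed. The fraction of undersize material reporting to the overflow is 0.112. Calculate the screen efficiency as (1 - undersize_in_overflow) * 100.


Screen efficiency = (1 - fraction of undersize in overflow) * 100
= (1 - 0.112) * 100
= 0.888 * 100
= 88.8%

88.8%


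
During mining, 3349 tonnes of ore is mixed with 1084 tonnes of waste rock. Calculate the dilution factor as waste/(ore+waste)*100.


24.453%

Total material = ore + waste
= 3349 + 1084 = 4433 tonnes
Dilution = waste / total * 100
= 1084 / 4433 * 100
= 0.2445296639 * 100
= 24.453%


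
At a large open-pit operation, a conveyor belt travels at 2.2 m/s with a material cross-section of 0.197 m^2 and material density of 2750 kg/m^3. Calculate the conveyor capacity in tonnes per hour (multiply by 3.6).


4290.66 t/h

Volumetric flow = speed * area
= 2.2 * 0.197 = 0.4334 m^3/s
Mass flow = volumetric * density
= 0.4334 * 2750 = 1191.85 kg/s
Convert to t/h: multiply by 3.6
Capacity = 1191.85 * 3.6
= 4290.66 t/h


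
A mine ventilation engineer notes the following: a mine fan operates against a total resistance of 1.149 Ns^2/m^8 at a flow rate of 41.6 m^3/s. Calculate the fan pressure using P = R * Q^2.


1988.4134 Pa

Compute Q^2:
Q^2 = 41.6^2 = 1730.56
Compute pressure:
P = R * Q^2 = 1.149 * 1730.56
= 1988.4134 Pa


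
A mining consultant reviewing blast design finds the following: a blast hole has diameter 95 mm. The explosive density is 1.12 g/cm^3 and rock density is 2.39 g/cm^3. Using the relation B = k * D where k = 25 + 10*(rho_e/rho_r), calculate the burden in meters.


First, compute k:
rho_e / rho_r = 1.12 / 2.39 = 0.4686192469
k = 25 + 10 * 0.4686192469 = 29.68619247
Then, compute burden:
B = k * D / 1000 = 29.68619247 * 95 / 1000
= 2820.188285 / 1000
= 2.8202 m

2.8202 m


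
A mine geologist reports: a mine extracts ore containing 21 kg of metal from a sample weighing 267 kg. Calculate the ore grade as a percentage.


Ore grade = (metal mass / ore mass) * 100
= (21 / 267) * 100
= 0.07865168539 * 100
= 7.8652%

7.8652%


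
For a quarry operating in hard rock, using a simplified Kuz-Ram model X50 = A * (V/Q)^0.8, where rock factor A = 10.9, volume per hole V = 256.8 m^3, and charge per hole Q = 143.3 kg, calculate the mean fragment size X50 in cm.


Compute V/Q:
V/Q = 256.8 / 143.3 = 1.792044662
Raise to the power 0.8:
(V/Q)^0.8 = 1.792044662^0.8 = 1.594700253
Multiply by A:
X50 = 10.9 * 1.594700253
= 17.3822 cm

17.3822 cm


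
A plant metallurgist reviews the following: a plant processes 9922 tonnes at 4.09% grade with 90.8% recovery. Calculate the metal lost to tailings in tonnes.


37.3345 tonnes

Total metal in feed:
= 9922 * 4.09 / 100 = 405.8098 tonnes
Metal recovered:
= 405.8098 * 90.8 / 100 = 368.4752984 tonnes
Metal lost to tailings:
= 405.8098 - 368.4752984
= 37.3345 tonnes


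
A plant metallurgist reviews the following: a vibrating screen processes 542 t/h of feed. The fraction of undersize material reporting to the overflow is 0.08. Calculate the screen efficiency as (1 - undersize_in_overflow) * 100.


Screen efficiency = (1 - fraction of undersize in overflow) * 100
= (1 - 0.08) * 100
= 0.92 * 100
= 92.0%

92.0%


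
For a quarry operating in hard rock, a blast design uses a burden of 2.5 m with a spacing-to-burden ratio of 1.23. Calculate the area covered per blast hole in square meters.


First, find the spacing:
Spacing = burden * ratio = 2.5 * 1.23
= 3.075 m
Then, calculate the area:
Area = burden * spacing = 2.5 * 3.075
= 7.6875 m^2

7.6875 m^2


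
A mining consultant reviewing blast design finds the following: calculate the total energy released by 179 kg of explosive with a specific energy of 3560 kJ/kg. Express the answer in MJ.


637.24 MJ

Energy = mass * specific_energy / 1000
= 179 * 3560 / 1000
= 637240 / 1000
= 637.24 MJ


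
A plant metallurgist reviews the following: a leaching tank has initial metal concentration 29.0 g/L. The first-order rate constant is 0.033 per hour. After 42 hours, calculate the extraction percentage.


74.9926%

Compute the exponent:
-k * t = -0.033 * 42 = -1.386
Remaining concentration:
C = 29.0 * exp(-1.386)
= 29.0 * 0.2500736011
= 7.252134432 g/L
Extracted = 29.0 - 7.252134432 = 21.74786557 g/L
Extraction % = 21.74786557 / 29.0 * 100
= 74.9926%


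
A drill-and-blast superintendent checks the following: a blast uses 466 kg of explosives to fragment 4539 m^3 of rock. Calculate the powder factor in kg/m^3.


0.1027 kg/m^3

Powder factor = explosive mass / rock volume
= 466 / 4539
= 0.1027 kg/m^3


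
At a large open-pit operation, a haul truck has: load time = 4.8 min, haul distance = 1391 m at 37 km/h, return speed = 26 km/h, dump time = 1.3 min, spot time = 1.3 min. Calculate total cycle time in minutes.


12.8657 min

Convert haul speed to m/min: 37 * 1000/60 = 616.6666667 m/min
Haul time = 1391 / 616.6666667 = 2.255675676 min
Convert return speed to m/min: 26 * 1000/60 = 433.3333333 m/min
Return time = 1391 / 433.3333333 = 3.21 min
Total cycle time:
= 4.8 + 2.255675676 + 1.3 + 3.21 + 1.3
= 12.8657 min


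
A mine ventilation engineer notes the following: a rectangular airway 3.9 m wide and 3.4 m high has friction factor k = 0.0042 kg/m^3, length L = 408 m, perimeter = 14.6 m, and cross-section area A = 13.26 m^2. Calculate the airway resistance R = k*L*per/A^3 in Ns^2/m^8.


Compute the numerator:
k * L * per = 0.0042 * 408 * 14.6
= 25.01856
Compute the denominator:
A^3 = 13.26^3 = 2331.473976
Resistance:
R = 25.01856 / 2331.473976
= 0.0107 Ns^2/m^8

0.0107 Ns^2/m^8


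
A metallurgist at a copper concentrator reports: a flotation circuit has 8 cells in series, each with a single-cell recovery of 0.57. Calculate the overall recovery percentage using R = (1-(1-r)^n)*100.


99.8831%

Complement of single-cell recovery:
1 - r = 1 - 0.57 = 0.43
Raise to power n:
(1 - r)^8 = 0.43^8 = 0.001168820028
Overall recovery:
R = (1 - 0.001168820028) * 100
= 99.8831%


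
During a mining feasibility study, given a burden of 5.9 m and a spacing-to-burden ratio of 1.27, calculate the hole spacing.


Spacing = burden * ratio
= 5.9 * 1.27
= 7.493 m

7.493 m


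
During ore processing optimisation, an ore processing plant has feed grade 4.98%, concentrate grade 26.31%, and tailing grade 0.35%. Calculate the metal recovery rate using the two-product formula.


94.2254%

Using the two-product formula:
R = 100 * c * (f - t) / (f * (c - t))
Numerator = 100 * 26.31 * (4.98 - 0.35)
= 100 * 26.31 * 4.63
= 12181.53
Denominator = 4.98 * (26.31 - 0.35)
= 4.98 * 25.96
= 129.2808
R = 12181.53 / 129.2808
= 94.2254%


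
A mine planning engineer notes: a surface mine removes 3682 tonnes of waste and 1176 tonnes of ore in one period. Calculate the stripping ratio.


Stripping ratio = waste tonnage / ore tonnage
= 3682 / 1176
= 3.131

3.131


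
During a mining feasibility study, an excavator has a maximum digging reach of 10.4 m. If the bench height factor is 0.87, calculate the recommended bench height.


Bench height = reach * factor
= 10.4 * 0.87
= 9.048 m

9.048 m


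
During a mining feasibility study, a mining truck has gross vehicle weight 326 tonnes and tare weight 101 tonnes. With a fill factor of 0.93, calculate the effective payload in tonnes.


Maximum payload = gross - tare
= 326 - 101 = 225 tonnes
Effective payload = max payload * fill factor
= 225 * 0.93
= 209.25 tonnes

209.25 tonnes


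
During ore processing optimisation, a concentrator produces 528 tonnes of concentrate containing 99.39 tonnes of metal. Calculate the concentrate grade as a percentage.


Grade = (metal in concentrate / concentrate mass) * 100
= (99.39 / 528) * 100
= 0.1882386364 * 100
= 18.8239%

18.8239%


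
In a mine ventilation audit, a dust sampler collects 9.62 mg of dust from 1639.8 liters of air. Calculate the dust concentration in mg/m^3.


Convert liters to m^3: 1 m^3 = 1000 L
Concentration = mass / volume * 1000
= 9.62 / 1639.8 * 1000
= 0.005866569094 * 1000
= 5.8666 mg/m^3

5.8666 mg/m^3


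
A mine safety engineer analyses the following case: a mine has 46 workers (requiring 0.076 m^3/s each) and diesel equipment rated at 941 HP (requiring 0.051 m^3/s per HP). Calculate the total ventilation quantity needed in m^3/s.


51.487 m^3/s

Airflow for workers:
Q_people = 46 * 0.076 = 3.496 m^3/s
Airflow for diesel equipment:
Q_diesel = 941 * 0.051 = 47.991 m^3/s
Total ventilation:
Q_total = 3.496 + 47.991
= 51.487 m^3/s


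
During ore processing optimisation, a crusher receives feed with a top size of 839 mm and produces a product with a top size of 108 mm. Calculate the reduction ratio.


Reduction ratio = feed size / product size
= 839 / 108
= 7.7685

7.7685


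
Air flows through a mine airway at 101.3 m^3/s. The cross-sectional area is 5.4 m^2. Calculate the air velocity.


Velocity = flow rate / cross-sectional area
= 101.3 / 5.4
= 18.7593 m/s

18.7593 m/s


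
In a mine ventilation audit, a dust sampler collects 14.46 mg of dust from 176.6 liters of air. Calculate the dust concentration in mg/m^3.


81.88 mg/m^3

Convert liters to m^3: 1 m^3 = 1000 L
Concentration = mass / volume * 1000
= 14.46 / 176.6 * 1000
= 0.0818799547 * 1000
= 81.88 mg/m^3


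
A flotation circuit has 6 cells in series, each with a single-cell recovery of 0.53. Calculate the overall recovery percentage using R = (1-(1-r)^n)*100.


98.9221%

Complement of single-cell recovery:
1 - r = 1 - 0.53 = 0.47
Raise to power n:
(1 - r)^6 = 0.47^6 = 0.01077921533
Overall recovery:
R = (1 - 0.01077921533) * 100
= 98.9221%


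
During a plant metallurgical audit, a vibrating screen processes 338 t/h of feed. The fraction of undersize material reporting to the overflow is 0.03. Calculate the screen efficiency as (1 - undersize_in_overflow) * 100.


Screen efficiency = (1 - fraction of undersize in overflow) * 100
= (1 - 0.03) * 100
= 0.97 * 100
= 97.0%

97.0%


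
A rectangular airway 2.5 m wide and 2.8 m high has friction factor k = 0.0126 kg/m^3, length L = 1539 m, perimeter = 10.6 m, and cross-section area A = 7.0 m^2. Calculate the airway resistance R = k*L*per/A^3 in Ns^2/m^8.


0.5993 Ns^2/m^8

Compute the numerator:
k * L * per = 0.0126 * 1539 * 10.6
= 205.54884
Compute the denominator:
A^3 = 7.0^3 = 343
Resistance:
R = 205.54884 / 343
= 0.5993 Ns^2/m^8


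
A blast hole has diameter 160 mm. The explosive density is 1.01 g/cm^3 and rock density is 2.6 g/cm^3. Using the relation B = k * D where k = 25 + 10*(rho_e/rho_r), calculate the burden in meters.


First, compute k:
rho_e / rho_r = 1.01 / 2.6 = 0.3884615385
k = 25 + 10 * 0.3884615385 = 28.88461538
Then, compute burden:
B = k * D / 1000 = 28.88461538 * 160 / 1000
= 4621.538462 / 1000
= 4.6215 m

4.6215 m


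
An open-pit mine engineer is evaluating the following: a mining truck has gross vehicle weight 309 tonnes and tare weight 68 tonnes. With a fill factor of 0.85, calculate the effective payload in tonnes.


Maximum payload = gross - tare
= 309 - 68 = 241 tonnes
Effective payload = max payload * fill factor
= 241 * 0.85
= 204.85 tonnes

204.85 tonnes


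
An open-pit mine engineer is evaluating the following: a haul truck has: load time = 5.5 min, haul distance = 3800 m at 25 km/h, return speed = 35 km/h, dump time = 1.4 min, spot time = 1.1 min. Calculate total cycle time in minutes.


23.6343 min

Convert haul speed to m/min: 25 * 1000/60 = 416.6666667 m/min
Haul time = 3800 / 416.6666667 = 9.12 min
Convert return speed to m/min: 35 * 1000/60 = 583.3333333 m/min
Return time = 3800 / 583.3333333 = 6.514285714 min
Total cycle time:
= 5.5 + 9.12 + 1.4 + 6.514285714 + 1.1
= 23.6343 min


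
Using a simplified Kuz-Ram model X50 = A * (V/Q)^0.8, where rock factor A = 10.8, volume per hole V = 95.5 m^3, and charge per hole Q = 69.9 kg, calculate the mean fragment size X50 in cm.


13.8626 cm

Compute V/Q:
V/Q = 95.5 / 69.9 = 1.366237482
Raise to the power 0.8:
(V/Q)^0.8 = 1.366237482^0.8 = 1.283574134
Multiply by A:
X50 = 10.8 * 1.283574134
= 13.8626 cm


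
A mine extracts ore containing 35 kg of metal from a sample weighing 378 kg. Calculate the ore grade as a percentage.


9.2593%

Ore grade = (metal mass / ore mass) * 100
= (35 / 378) * 100
= 0.09259259259 * 100
= 9.2593%


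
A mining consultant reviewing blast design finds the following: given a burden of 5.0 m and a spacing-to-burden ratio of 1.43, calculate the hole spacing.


Spacing = burden * ratio
= 5.0 * 1.43
= 7.15 m

7.15 m


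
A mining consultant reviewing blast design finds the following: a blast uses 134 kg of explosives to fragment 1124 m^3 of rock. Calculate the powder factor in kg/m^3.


Powder factor = explosive mass / rock volume
= 134 / 1124
= 0.1192 kg/m^3

0.1192 kg/m^3


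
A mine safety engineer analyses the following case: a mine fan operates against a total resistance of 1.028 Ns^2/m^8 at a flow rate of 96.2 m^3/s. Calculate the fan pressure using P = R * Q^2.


9513.5643 Pa

Compute Q^2:
Q^2 = 96.2^2 = 9254.44
Compute pressure:
P = R * Q^2 = 1.028 * 9254.44
= 9513.5643 Pa


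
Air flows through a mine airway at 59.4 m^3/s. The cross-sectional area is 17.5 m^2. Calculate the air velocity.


3.3943 m/s

Velocity = flow rate / cross-sectional area
= 59.4 / 17.5
= 3.3943 m/s


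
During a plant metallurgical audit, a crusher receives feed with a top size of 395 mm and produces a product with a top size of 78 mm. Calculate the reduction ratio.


Reduction ratio = feed size / product size
= 395 / 78
= 5.0641

5.0641


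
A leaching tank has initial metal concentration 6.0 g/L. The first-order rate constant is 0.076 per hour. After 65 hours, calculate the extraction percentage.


99.2845%

Compute the exponent:
-k * t = -0.076 * 65 = -4.94
Remaining concentration:
C = 6.0 * exp(-4.94)
= 6.0 * 0.007154598372
= 0.04292759023 g/L
Extracted = 6.0 - 0.04292759023 = 5.95707241 g/L
Extraction % = 5.95707241 / 6.0 * 100
= 99.2845%


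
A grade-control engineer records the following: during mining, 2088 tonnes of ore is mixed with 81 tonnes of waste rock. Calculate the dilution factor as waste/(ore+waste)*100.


Total material = ore + waste
= 2088 + 81 = 2169 tonnes
Dilution = waste / total * 100
= 81 / 2169 * 100
= 0.03734439834 * 100
= 3.7344%

3.7344%


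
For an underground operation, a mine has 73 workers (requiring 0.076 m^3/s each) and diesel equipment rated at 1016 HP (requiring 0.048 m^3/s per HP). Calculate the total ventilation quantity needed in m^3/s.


Airflow for workers:
Q_people = 73 * 0.076 = 5.548 m^3/s
Airflow for diesel equipment:
Q_diesel = 1016 * 0.048 = 48.768 m^3/s
Total ventilation:
Q_total = 5.548 + 48.768
= 54.316 m^3/s

54.316 m^3/s


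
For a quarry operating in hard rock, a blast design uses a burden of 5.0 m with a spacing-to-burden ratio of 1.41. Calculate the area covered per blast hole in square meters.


35.25 m^2

First, find the spacing:
Spacing = burden * ratio = 5.0 * 1.41
= 7.05 m
Then, calculate the area:
Area = burden * spacing = 5.0 * 7.05
= 35.25 m^2


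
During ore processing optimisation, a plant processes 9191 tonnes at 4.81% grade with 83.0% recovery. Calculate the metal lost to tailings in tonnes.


75.1548 tonnes

Total metal in feed:
= 9191 * 4.81 / 100 = 442.0871 tonnes
Metal recovered:
= 442.0871 * 83.0 / 100 = 366.932293 tonnes
Metal lost to tailings:
= 442.0871 - 366.932293
= 75.1548 tonnes


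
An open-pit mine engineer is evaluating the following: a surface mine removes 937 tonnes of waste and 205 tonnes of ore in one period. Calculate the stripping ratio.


4.5707

Stripping ratio = waste tonnage / ore tonnage
= 937 / 205
= 4.5707


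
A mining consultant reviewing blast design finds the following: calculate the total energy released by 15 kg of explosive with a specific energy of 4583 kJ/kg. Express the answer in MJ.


68.745 MJ

Energy = mass * specific_energy / 1000
= 15 * 4583 / 1000
= 68745 / 1000
= 68.745 MJ


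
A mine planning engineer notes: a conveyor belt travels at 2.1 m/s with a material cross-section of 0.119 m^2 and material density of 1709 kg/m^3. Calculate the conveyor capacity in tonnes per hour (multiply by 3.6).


1537.4848 t/h

Volumetric flow = speed * area
= 2.1 * 0.119 = 0.2499 m^3/s
Mass flow = volumetric * density
= 0.2499 * 1709 = 427.0791 kg/s
Convert to t/h: multiply by 3.6
Capacity = 427.0791 * 3.6
= 1537.4848 t/h


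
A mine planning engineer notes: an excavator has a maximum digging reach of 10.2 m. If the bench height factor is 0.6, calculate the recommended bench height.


Bench height = reach * factor
= 10.2 * 0.6
= 6.12 m

6.12 m


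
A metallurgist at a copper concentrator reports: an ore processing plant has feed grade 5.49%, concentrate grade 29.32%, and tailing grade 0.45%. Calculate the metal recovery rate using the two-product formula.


Using the two-product formula:
R = 100 * c * (f - t) / (f * (c - t))
Numerator = 100 * 29.32 * (5.49 - 0.45)
= 100 * 29.32 * 5.04
= 14777.28
Denominator = 5.49 * (29.32 - 0.45)
= 5.49 * 28.87
= 158.4963
R = 14777.28 / 158.4963
= 93.2342%

93.2342%


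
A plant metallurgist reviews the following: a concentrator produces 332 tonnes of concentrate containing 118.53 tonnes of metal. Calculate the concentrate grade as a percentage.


Grade = (metal in concentrate / concentrate mass) * 100
= (118.53 / 332) * 100
= 0.3570180723 * 100
= 35.7018%

35.7018%
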